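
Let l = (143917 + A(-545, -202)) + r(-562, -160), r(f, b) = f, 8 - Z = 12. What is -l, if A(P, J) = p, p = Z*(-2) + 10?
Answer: -143373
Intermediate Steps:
Z = -4 (Z = 8 - 1*12 = 8 - 12 = -4)
p = 18 (p = -4*(-2) + 10 = 8 + 10 = 18)
A(P, J) = 18
l = 143373 (l = (143917 + 18) - 562 = 143935 - 562 = 143373)
-l = -1*143373 = -143373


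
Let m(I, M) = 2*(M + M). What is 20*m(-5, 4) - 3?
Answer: 317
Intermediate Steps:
m(I, M) = 4*M (m(I, M) = 2*(2*M) = 4*M)
20*m(-5, 4) - 3 = 20*(4*4) - 3 = 20*16 - 3 = 320 - 3 = 317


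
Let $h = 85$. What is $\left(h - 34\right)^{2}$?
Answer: $2601$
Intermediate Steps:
$\left(h - 34\right)^{2} = \left(85 - 34\right)^{2} = 51^{2} = 2601$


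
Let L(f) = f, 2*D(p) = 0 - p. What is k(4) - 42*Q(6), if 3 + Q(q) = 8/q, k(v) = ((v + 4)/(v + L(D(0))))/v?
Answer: 141/2 ≈ 70.500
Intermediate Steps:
D(p) = -p/2 (D(p) = (0 - p)/2 = (-p)/2 = -p/2)
k(v) = (4 + v)/v² (k(v) = ((v + 4)/(v - ½*0))/v = ((4 + v)/(v + 0))/v = ((4 + v)/v)/v = (4 + v)/v²)
Q(q) = -3 + 8/q
k(4) - 42*Q(6) = (4 + 4)/4² - 42*(-3 + 8/6) = (1/16)*8 - 42*(-3 + 8*(⅙)) = ½ - 42*(-3 + 4/3) = ½ - 42*(-5/3) = ½ + 70 = 141/2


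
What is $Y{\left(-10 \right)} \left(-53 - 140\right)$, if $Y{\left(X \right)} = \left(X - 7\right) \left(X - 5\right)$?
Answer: $-49215$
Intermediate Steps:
$Y{\left(X \right)} = \left(-7 + X\right) \left(-5 + X\right)$
$Y{\left(-10 \right)} \left(-53 - 140\right) = \left(35 + \left(-10\right)^{2} - -120\right) \left(-53 - 140\right) = \left(35 + 100 + 120\right) \left(-193\right) = 255 \left(-193\right) = -49215$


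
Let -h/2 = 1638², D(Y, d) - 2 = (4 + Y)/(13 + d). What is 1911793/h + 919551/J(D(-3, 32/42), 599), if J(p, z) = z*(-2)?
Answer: -189872381327/247252824 ≈ -767.93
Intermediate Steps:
D(Y, d) = 2 + (4 + Y)/(13 + d)
J(p, z) = -2*z
h = -5366088 (h = -2*1638² = -2*2683044 = -5366088)
1911793/h + 919551/J(D(-3, 32/42), 599) = 1911793/(-5366088) + 919551/((-2*599)) = 1911793*(-1/5366088) + 919551/(-1198) = -147061/412776 + 919551*(-1/1198) = -147061/412776 - 919551/1198 = -189872381327/247252824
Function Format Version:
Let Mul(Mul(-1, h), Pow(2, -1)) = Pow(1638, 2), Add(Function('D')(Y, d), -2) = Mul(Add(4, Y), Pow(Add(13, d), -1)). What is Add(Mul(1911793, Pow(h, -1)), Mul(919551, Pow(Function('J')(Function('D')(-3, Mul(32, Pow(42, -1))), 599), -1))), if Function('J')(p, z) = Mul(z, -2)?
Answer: Rational(-189872381327, 247252824) ≈ -767.93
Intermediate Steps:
Function('D')(Y, d) = Add(2, Mul(Pow(Add(13, d), -1), Add(4, Y))) (Function('D')(Y, d) = Add(2, Mul(Add(4, Y), Pow(Add(13, d), -1))) = Add(2, Mul(Pow(Add(13, d), -1), Add(4, Y))))
Function('J')(p, z) = Mul(-2, z)
h = -5366088 (h = Mul(-2, Pow(1638, 2)) = Mul(-2, 2683044) = -5366088)
Add(Mul(1911793, Pow(h, -1)), Mul(919551, Pow(Function('J')(Function('D')(-3, Mul(32, Pow(42, -1))), 599), -1))) = Add(Mul(1911793, Pow(-5366088, -1)), Mul(919551, Pow(Mul(-2, 599), -1))) = Add(Mul(1911793, Rational(-1, 5366088)), Mul(919551, Pow(-1198, -1))) = Add(Rational(-147061, 412776), Mul(919551, Rational(-1, 1198))) = Add(Rational(-147061, 412776), Rational(-919551, 1198)) = Rational(-189872381327, 247252824)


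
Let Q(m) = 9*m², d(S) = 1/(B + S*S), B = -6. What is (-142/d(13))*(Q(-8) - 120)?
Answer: -10554576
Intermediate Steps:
d(S) = 1/(-6 + S²) (d(S) = 1/(-6 + S*S) = 1/(-6 + S²))
(-142/d(13))*(Q(-8) - 120) = (-142/(1/(-6 + 13²)))*(9*(-8)² - 120) = (-142/(1/(-6 + 169)))*(9*64 - 120) = (-142/(1/163))*(576 - 120) = -142/1/163*456 = -142*163*456 = -23146*456 = -10554576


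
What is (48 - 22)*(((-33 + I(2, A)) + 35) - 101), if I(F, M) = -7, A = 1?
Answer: -2756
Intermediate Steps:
(48 - 22)*(((-33 + I(2, A)) + 35) - 101) = (48 - 22)*(((-33 - 7) + 35) - 101) = 26*((-40 + 35) - 101) = 26*(-5 - 101) = 26*(-106) = -2756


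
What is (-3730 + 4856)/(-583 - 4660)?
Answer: -1126/5243 ≈ -0.21476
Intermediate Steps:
(-3730 + 4856)/(-583 - 4660) = 1126/(-5243) = 1126*(-1/5243) = -1126/5243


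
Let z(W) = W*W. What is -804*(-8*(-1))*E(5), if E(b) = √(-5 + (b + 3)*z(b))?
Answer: -6432*√195 ≈ -89818.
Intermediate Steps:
z(W) = W²
E(b) = √(-5 + b²*(3 + b)) (E(b) = √(-5 + (b + 3)*b²) = √(-5 + (3 + b)*b²) = √(-5 + b²*(3 + b)))
-804*(-8*(-1))*E(5) = -804*(-8*(-1))*√(-5 + 5³ + 3*5²) = -6432*√(-5 + 125 + 3*25) = -6432*√(-5 + 125 + 75) = -6432*√195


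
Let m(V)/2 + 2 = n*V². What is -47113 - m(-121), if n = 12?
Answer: -398493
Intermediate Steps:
m(V) = -4 + 24*V² (m(V) = -4 + 2*(12*V²) = -4 + 24*V²)
-47113 - m(-121) = -47113 - (-4 + 24*(-121)²) = -47113 - (-4 + 24*14641) = -47113 - (-4 + 351384) = -47113 - 1*351380 = -47113 - 351380 = -398493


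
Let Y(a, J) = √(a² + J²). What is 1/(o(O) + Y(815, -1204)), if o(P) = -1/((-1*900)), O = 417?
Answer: -900/1712211209999 + 810000*√2113841/1712211209999 ≈ 0.00068780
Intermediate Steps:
Y(a, J) = √(J² + a²)
o(P) = 1/900 (o(P) = -1/(-900) = -1*(-1/900) = 1/900)
1/(o(O) + Y(815, -1204)) = 1/(1/900 + √((-1204)² + 815²)) = 1/(1/900 + √(1449616 + 664225)) = 1/(1/900 + √2113841)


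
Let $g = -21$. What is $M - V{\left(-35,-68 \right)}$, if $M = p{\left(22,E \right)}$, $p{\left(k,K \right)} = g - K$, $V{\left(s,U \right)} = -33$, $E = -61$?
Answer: $73$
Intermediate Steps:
$p{\left(k,K \right)} = -21 - K$
$M = 40$ ($M = -21 - -61 = -21 + 61 = 40$)
$M - V{\left(-35,-68 \right)} = 40 - -33 = 40 + 33 = 73$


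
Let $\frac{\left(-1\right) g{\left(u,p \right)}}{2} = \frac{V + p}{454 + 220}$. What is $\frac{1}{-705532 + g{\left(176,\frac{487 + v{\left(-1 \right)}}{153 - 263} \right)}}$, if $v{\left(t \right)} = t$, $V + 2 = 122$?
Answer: $- \frac{18535}{13077041977} \approx -1.4174 \cdot 10^{-6}$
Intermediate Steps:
$V = 120$ ($V = -2 + 122 = 120$)
$g{\left(u,p \right)} = - \frac{120}{337} - \frac{p}{337}$ ($g{\left(u,p \right)} = - 2 \frac{120 + p}{454 + 220} = - 2 \frac{120 + p}{674} = - 2 \left(120 + p\right) \frac{1}{674} = - 2 \left(\frac{60}{337} + \frac{p}{674}\right) = - \frac{120}{337} - \frac{p}{337}$)
$\frac{1}{-705532 + g{\left(176,\frac{487 + v{\left(-1 \right)}}{153 - 263} \right)}} = \frac{1}{-705532 - \left(\frac{120}{337} + \frac{\left(487 - 1\right) \frac{1}{153 - 263}}{337}\right)} = \frac{1}{-705532 - \left(\frac{120}{337} + \frac{486 \frac{1}{-110}}{337}\right)} = \frac{1}{-705532 - \left(\frac{120}{337} + \frac{486 \left(- \frac{1}{110}\right)}{337}\right)} = \frac{1}{-705532 - \frac{6357}{18535}} = \frac{1}{- \frac{13077041977}{18535}} = - \frac{18535}{13077041977}$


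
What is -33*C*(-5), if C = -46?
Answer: -7590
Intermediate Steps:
-33*C*(-5) = -33*(-46)*(-5) = 1518*(-5) = -7590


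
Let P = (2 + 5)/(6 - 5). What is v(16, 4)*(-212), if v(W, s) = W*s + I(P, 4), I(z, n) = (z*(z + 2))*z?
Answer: -107060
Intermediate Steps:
P = 7 (P = 7/1 = 7*1 = 7)
I(z, n) = z²*(2 + z) (I(z, n) = (z*(2 + z))*z = z²*(2 + z))
v(W, s) = 441 + W*s (v(W, s) = W*s + 7²*(2 + 7) = W*s + 49*9 = W*s + 441 = 441 + W*s)
v(16, 4)*(-212) = (441 + 16*4)*(-212) = (441 + 64)*(-212) = 505*(-212) = -107060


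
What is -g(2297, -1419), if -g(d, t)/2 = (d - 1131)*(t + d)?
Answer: 2047496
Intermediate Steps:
g(d, t) = -2*(-1131 + d)*(d + t) (g(d, t) = -2*(d - 1131)*(t + d) = -2*(-1131 + d)*(d + t))
-g(2297, -1419) = -(-2*2297² + 2262*2297 + 2262*(-1419) - 2*2297*(-1419)) = -(-2*5276209 + 5195814 - 3209778 + 6518886) = -(-10552418 + 5195814 - 3209778 + 6518886) = -1*(-2047496) = 2047496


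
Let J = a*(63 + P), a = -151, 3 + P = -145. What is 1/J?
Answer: 1/12835 ≈ 7.7912e-5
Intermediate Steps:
P = -148 (P = -3 - 145 = -148)
J = 12835 (J = -151*(63 - 148) = -151*(-85) = 12835)
1/J = 1/12835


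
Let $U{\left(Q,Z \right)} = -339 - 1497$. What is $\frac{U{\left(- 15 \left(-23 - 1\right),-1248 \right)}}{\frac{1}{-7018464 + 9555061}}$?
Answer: $-4657192092$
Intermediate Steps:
$U{\left(Q,Z \right)} = -1836$ ($U{\left(Q,Z \right)} = -339 - 1497 = -1836$)
$\frac{U{\left(- 15 \left(-23 - 1\right),-1248 \right)}}{\frac{1}{-7018464 + 9555061}} = - \frac{1836}{\frac{1}{-7018464 + 9555061}} = - \frac{1836}{\frac{1}{2536597}} = - 1836 \frac{1}{\frac{1}{2536597}} = \left(-1836\right) 2536597 = -4657192092$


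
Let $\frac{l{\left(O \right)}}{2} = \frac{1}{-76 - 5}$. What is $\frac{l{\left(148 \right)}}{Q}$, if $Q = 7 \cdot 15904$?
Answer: $- \frac{1}{4508784} \approx -2.2179 \cdot 10^{-7}$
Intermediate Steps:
$l{\left(O \right)} = - \frac{2}{81}$ ($l{\left(O \right)} = \frac{2}{-76 - 5} = \frac{2}{-81} = 2 \left(- \frac{1}{81}\right) = - \frac{2}{81}$)
$Q = 111328$
$\frac{l{\left(148 \right)}}{Q} = - \frac{2}{81 \cdot 111328} = \left(- \frac{2}{81}\right) \frac{1}{111328} = - \frac{1}{4508784}$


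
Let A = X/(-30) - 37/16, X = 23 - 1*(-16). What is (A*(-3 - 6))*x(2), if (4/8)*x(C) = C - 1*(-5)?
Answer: 18207/40 ≈ 455.17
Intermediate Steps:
X = 39 (X = 23 + 16 = 39)
A = -289/80 (A = 39/(-30) - 37/16 = 39*(-1/30) - 37*1/16 = -13/10 - 37/16 = -289/80 ≈ -3.6125)
x(C) = 10 + 2*C (x(C) = 2*(C - 1*(-5)) = 2*(C + 5) = 2*(5 + C) = 10 + 2*C)
(A*(-3 - 6))*x(2) = (-289*(-3 - 6)/80)*(10 + 2*2) = (-289/80*(-9))*(10 + 4) = (2601/80)*14 = 18207/40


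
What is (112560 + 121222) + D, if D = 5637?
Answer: 239419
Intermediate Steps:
(112560 + 121222) + D = (112560 + 121222) + 5637 = 233782 + 5637 = 239419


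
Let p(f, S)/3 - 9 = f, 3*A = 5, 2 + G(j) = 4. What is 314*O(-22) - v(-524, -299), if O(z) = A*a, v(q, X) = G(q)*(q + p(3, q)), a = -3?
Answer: -594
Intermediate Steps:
G(j) = 2 (G(j) = -2 + 4 = 2)
A = 5/3 (A = (⅓)*5 = 5/3 ≈ 1.6667)
p(f, S) = 27 + 3*f
v(q, X) = 72 + 2*q (v(q, X) = 2*(q + (27 + 3*3)) = 2*(q + (27 + 9)) = 2*(q + 36) = 2*(36 + q) = 72 + 2*q)
O(z) = -5 (O(z) = (5/3)*(-3) = -5)
314*O(-22) - v(-524, -299) = 314*(-5) - (72 + 2*(-524)) = -1570 - (72 - 1048) = -1570 - 1*(-976) = -1570 + 976 = -594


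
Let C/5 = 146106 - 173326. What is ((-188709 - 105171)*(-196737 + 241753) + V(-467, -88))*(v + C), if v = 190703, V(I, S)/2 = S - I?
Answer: -722359540085166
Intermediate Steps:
V(I, S) = -2*I + 2*S (V(I, S) = 2*(S - I) = -2*I + 2*S)
C = -136100 (C = 5*(146106 - 173326) = 5*(-27220) = -136100)
((-188709 - 105171)*(-196737 + 241753) + V(-467, -88))*(v + C) = ((-188709 - 105171)*(-196737 + 241753) + (-2*(-467) + 2*(-88)))*(190703 - 136100) = (-293880*45016 + (934 - 176))*54603 = (-13229302080 + 758)*54603 = -13229301322*54603 = -722359540085166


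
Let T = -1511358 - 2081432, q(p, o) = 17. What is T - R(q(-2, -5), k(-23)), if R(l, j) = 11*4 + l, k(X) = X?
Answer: -3592851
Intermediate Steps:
R(l, j) = 44 + l
T = -3592790
T - R(q(-2, -5), k(-23)) = -3592790 - (44 + 17) = -3592790 - 1*61 = -3592790 - 61 = -3592851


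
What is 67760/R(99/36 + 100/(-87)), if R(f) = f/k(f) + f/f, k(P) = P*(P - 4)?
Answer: 56579600/487 ≈ 1.1618e+5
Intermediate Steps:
k(P) = P*(-4 + P)
R(f) = 1 + 1/(-4 + f) (R(f) = f/((f*(-4 + f))) + f/f = f*(1/(f*(-4 + f))) + 1 = 1/(-4 + f) + 1 = 1 + 1/(-4 + f))
67760/R(99/36 + 100/(-87)) = 67760/(((-3 + (99/36 + 100/(-87)))/(-4 + (99/36 + 100/(-87))))) = 67760/(((-3 + (99*(1/36) + 100*(-1/87)))/(-4 + (99*(1/36) + 100*(-1/87))))) = 67760/(((-3 + (11/4 - 100/87))/(-4 + (11/4 - 100/87)))) = 67760/(((-3 + 557/348)/(-4 + 557/348))) = 67760/((-487/348/(-835/348))) = 67760/((-348/835*(-487/348))) = 67760/(487/835) = 67760*(835/487) = 56579600/487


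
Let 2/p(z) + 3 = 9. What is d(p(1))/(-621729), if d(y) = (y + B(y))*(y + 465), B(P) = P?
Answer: -2792/5595561 ≈ -0.00049897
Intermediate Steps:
p(z) = ⅓ (p(z) = 2/(-3 + 9) = 2/6 = 2*(⅙) = ⅓)
d(y) = 2*y*(465 + y) (d(y) = (y + y)*(y + 465) = (2*y)*(465 + y) = 2*y*(465 + y))
d(p(1))/(-621729) = (2*(⅓)*(465 + ⅓))/(-621729) = (2*(⅓)*(1396/3))*(-1/621729) = (2792/9)*(-1/621729) = -2792/5595561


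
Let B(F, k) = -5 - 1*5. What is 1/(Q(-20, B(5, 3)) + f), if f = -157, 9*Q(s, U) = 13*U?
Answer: -9/1543 ≈ -0.0058328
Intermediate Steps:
B(F, k) = -10 (B(F, k) = -5 - 5 = -10)
Q(s, U) = 13*U/9 (Q(s, U) = (13*U)/9 = 13*U/9)
1/(Q(-20, B(5, 3)) + f) = 1/((13/9)*(-10) - 157) = 1/(-130/9 - 157) = 1/(-1543/9) = -9/1543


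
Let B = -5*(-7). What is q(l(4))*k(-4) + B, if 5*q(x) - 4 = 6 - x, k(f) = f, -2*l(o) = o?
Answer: 127/5 ≈ 25.400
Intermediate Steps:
l(o) = -o/2
q(x) = 2 - x/5 (q(x) = 4/5 + (6 - x)/5 = 4/5 + (6/5 - x/5) = 2 - x/5)
B = 35
q(l(4))*k(-4) + B = (2 - (-1)*4/10)*(-4) + 35 = (2 - 1/5*(-2))*(-4) + 35 = (2 + 2/5)*(-4) + 35 = (12/5)*(-4) + 35 = -48/5 + 35 = 127/5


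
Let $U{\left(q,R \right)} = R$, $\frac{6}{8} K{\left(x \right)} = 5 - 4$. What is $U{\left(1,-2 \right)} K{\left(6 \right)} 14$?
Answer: $- \frac{112}{3} \approx -37.333$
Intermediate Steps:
$K{\left(x \right)} = \frac{4}{3}$ ($K{\left(x \right)} = \frac{4 \left(5 - 4\right)}{3} = \frac{4}{3} \cdot 1 = \frac{4}{3}$)
$U{\left(1,-2 \right)} K{\left(6 \right)} 14 = \left(-2\right) \frac{4}{3} \cdot 14 = \left(- \frac{8}{3}\right) 14 = - \frac{112}{3}$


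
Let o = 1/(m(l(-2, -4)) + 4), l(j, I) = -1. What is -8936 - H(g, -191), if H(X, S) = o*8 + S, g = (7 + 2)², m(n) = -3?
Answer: -8753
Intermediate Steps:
o = 1 (o = 1/(-3 + 4) = 1/1 = 1)
g = 81 (g = 9² = 81)
H(X, S) = 8 + S (H(X, S) = 1*8 + S = 8 + S)
-8936 - H(g, -191) = -8936 - (8 - 191) = -8936 - 1*(-183) = -8936 + 183 = -8753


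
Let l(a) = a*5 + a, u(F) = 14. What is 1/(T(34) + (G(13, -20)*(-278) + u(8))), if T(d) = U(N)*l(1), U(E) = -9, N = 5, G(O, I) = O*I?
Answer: 1/72240 ≈ 1.3843e-5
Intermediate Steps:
G(O, I) = I*O
l(a) = 6*a (l(a) = 5*a + a = 6*a)
T(d) = -54
1/(T(34) + (G(13, -20)*(-278) + u(8))) = 1/(-54 + (-20*13*(-278) + 14)) = 1/(-54 + (-260*(-278) + 14)) = 1/(-54 + (72280 + 14)) = 1/(-54 + 72294) = 1/72240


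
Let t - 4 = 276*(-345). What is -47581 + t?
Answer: -142797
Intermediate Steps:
t = -95216 (t = 4 + 276*(-345) = 4 - 95220 = -95216)
-47581 + t = -47581 - 95216 = -142797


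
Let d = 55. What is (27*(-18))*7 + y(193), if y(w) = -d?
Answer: -3457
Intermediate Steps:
y(w) = -55 (y(w) = -1*55 = -55)
(27*(-18))*7 + y(193) = (27*(-18))*7 - 55 = -486*7 - 55 = -3402 - 55 = -3457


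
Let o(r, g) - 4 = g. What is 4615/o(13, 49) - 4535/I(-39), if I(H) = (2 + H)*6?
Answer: 1264885/11766 ≈ 107.50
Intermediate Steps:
I(H) = 12 + 6*H
o(r, g) = 4 + g
4615/o(13, 49) - 4535/I(-39) = 4615/(4 + 49) - 4535/(12 + 6*(-39)) = 4615/53 - 4535/(12 - 234) = 4615*(1/53) - 4535/(-222) = 4615/53 - 4535*(-1/222) = 4615/53 + 4535/222 = 1264885/11766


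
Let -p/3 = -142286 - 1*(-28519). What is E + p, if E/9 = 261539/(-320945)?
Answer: 109536495594/320945 ≈ 3.4129e+5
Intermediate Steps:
p = 341301 (p = -3*(-142286 - 1*(-28519)) = -3*(-142286 + 28519) = -3*(-113767) = 341301)
E = -2353851/320945 (E = 9*(261539/(-320945)) = 9*(261539*(-1/320945)) = 9*(-261539/320945) = -2353851/320945 ≈ -7.3341)
E + p = -2353851/320945 + 341301 = 109536495594/320945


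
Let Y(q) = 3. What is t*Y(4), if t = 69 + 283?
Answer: 1056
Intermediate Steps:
t = 352
t*Y(4) = 352*3 = 1056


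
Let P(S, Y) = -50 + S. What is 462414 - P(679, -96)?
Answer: 461785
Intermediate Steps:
462414 - P(679, -96) = 462414 - (-50 + 679) = 462414 - 1*629 = 462414 - 629 = 461785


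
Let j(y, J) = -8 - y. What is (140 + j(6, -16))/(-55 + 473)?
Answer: 63/209 ≈ 0.30144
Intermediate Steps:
(140 + j(6, -16))/(-55 + 473) = (140 + (-8 - 1*6))/(-55 + 473) = (140 + (-8 - 6))/418 = (140 - 14)*(1/418) = 126*(1/418) = 63/209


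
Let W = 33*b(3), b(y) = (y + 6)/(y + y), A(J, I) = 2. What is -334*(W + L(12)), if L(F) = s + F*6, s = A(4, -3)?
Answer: -41249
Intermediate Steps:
b(y) = (6 + y)/(2*y) (b(y) = (6 + y)/((2*y)) = (6 + y)*(1/(2*y)) = (6 + y)/(2*y))
s = 2
L(F) = 2 + 6*F (L(F) = 2 + F*6 = 2 + 6*F)
W = 99/2 (W = 33*((½)*(6 + 3)/3) = 33*((½)*(⅓)*9) = 33*(3/2) = 99/2 ≈ 49.500)
-334*(W + L(12)) = -334*(99/2 + (2 + 6*12)) = -334*(99/2 + (2 + 72)) = -334*(99/2 + 74) = -334*247/2 = -41249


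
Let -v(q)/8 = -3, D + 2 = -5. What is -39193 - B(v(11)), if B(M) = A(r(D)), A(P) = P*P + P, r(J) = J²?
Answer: -41643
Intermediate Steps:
D = -7 (D = -2 - 5 = -7)
v(q) = 24 (v(q) = -8*(-3) = 24)
A(P) = P + P² (A(P) = P² + P = P + P²)
B(M) = 2450 (B(M) = (-7)²*(1 + (-7)²) = 49*(1 + 49) = 49*50 = 2450)
-39193 - B(v(11)) = -39193 - 1*2450 = -39193 - 2450 = -41643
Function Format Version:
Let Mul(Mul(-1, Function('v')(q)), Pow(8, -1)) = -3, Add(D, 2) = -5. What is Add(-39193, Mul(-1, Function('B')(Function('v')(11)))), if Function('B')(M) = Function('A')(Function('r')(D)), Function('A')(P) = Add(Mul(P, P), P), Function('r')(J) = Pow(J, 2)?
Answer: -41643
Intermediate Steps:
D = -7 (D = Add(-2, -5) = -7)
Function('v')(q) = 24 (Function('v')(q) = Mul(-8, -3) = 24)
Function('A')(P) = Add(P, Pow(P, 2)) (Function('A')(P) = Add(Pow(P, 2), P) = Add(P, Pow(P, 2)))
Function('B')(M) = 2450 (Function('B')(M) = Mul(Pow(-7, 2), Add(1, Pow(-7, 2))) = Mul(49, Add(1, 49)) = Mul(49, 50) = 2450)
Add(-39193, Mul(-1, Function('B')(Function('v')(11)))) = Add(-39193, Mul(-1, 2450)) = Add(-39193, -2450) = -41643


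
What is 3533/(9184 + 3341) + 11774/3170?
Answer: 15866896/3970425 ≈ 3.9963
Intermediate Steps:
3533/(9184 + 3341) + 11774/3170 = 3533/12525 + 11774*(1/3170) = 3533*(1/12525) + 5887/1585 = 3533/12525 + 5887/1585 = 15866896/3970425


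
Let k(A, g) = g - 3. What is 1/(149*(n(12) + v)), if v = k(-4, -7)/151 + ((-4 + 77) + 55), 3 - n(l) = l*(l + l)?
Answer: -151/3533833 ≈ -4.2730e-5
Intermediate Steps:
k(A, g) = -3 + g
n(l) = 3 - 2*l² (n(l) = 3 - l*(l + l) = 3 - l*2*l = 3 - 2*l²)
v = 19318/151 (v = (-3 - 7)/151 + ((-4 + 77) + 55) = -10*1/151 + (73 + 55) = -10/151 + 128 = 19318/151 ≈ 127.93)
1/(149*(n(12) + v)) = 1/(149*((3 - 2*12²) + 19318/151)) = 1/(149*((3 - 2*144) + 19318/151)) = 1/(149*((3 - 288) + 19318/151)) = 1/(149*(-285 + 19318/151)) = 1/(149*(-23717/151)) = 1/(-3533833/151) = -151/3533833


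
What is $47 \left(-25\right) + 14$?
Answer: $-1161$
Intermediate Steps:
$47 \left(-25\right) + 14 = -1175 + 14 = -1161$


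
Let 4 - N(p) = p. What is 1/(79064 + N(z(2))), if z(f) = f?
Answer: 1/79066 ≈ 1.2648e-5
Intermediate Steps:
N(p) = 4 - p
1/(79064 + N(z(2))) = 1/(79064 + (4 - 1*2)) = 1/(79064 + (4 - 2)) = 1/(79064 + 2) = 1/79066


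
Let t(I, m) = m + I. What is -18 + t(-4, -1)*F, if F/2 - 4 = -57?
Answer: 512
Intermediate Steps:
F = -106 (F = 8 + 2*(-57) = 8 - 114 = -106)
t(I, m) = I + m
-18 + t(-4, -1)*F = -18 + (-4 - 1)*(-106) = -18 - 5*(-106) = -18 + 530 = 512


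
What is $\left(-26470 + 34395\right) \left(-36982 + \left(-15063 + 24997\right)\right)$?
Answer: $-214355400$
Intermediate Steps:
$\left(-26470 + 34395\right) \left(-36982 + \left(-15063 + 24997\right)\right) = 7925 \left(-36982 + 9934\right) = 7925 \left(-27048\right) = -214355400$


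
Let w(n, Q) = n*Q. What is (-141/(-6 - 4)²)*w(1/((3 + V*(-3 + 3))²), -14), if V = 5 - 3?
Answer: 329/150 ≈ 2.1933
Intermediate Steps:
V = 2
w(n, Q) = Q*n
(-141/(-6 - 4)²)*w(1/((3 + V*(-3 + 3))²), -14) = (-141/(-6 - 4)²)*(-14/(3 + 2*(-3 + 3))²) = (-141/((-10)²))*(-14/(3 + 2*0)²) = (-141/100)*(-14/(3 + 0)²) = (-141*1/100)*(-14/(3²)) = -(-987)/(50*9) = -141/100*(-14/9) = 329/150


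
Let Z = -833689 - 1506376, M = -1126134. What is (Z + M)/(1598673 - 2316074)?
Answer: 3466199/717401 ≈ 4.8316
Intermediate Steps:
Z = -2340065
(Z + M)/(1598673 - 2316074) = (-2340065 - 1126134)/(1598673 - 2316074) = -3466199/(-717401) = -3466199*(-1/717401) = 3466199/717401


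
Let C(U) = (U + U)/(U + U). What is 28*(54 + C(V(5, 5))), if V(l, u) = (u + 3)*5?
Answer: 1540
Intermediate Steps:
V(l, u) = 15 + 5*u (V(l, u) = (3 + u)*5 = 15 + 5*u)
C(U) = 1 (C(U) = (2*U)/((2*U)) = (2*U)*(1/(2*U)) = 1)
28*(54 + C(V(5, 5))) = 28*(54 + 1) = 28*55 = 1540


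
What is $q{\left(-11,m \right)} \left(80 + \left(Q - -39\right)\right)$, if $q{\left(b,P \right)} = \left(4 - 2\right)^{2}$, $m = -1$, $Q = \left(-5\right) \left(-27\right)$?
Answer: $1016$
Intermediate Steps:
$Q = 135$
$q{\left(b,P \right)} = 4$ ($q{\left(b,P \right)} = 2^{2} = 4$)
$q{\left(-11,m \right)} \left(80 + \left(Q - -39\right)\right) = 4 \left(80 + \left(135 - -39\right)\right) = 4 \left(80 + \left(135 + 39\right)\right) = 4 \left(80 + 174\right) = 4 \cdot 254 = 1016$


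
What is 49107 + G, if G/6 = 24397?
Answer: 195489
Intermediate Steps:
G = 146382 (G = 6*24397 = 146382)
49107 + G = 49107 + 146382 = 195489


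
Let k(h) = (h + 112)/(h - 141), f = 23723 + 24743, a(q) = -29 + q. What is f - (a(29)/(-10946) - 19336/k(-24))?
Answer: 12211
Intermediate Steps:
f = 48466
k(h) = (112 + h)/(-141 + h)
f - (a(29)/(-10946) - 19336/k(-24)) = 48466 - ((-29 + 29)/(-10946) - 19336*(-141 - 24)/(112 - 24)) = 48466 - (0*(-1/10946) - 19336/(88/(-165))) = 48466 - (0 - 19336/((-1/165*88))) = 48466 - (0 - 19336/(-8/15)) = 48466 - (0 - 19336*(-15/8)) = 48466 - (0 + 36255) = 48466 - 1*36255 = 48466 - 36255 = 12211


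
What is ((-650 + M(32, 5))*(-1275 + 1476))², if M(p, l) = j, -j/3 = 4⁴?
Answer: 81235260324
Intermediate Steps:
j = -768 (j = -3*4⁴ = -3*256 = -768)
M(p, l) = -768
((-650 + M(32, 5))*(-1275 + 1476))² = ((-650 - 768)*(-1275 + 1476))² = (-1418*201)² = (-285018)² = 81235260324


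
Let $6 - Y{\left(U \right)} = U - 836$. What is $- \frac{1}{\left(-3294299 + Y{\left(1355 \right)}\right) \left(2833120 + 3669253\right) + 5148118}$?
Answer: $\frac{1}{21424091440758} \approx 4.6676 \cdot 10^{-14}$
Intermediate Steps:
$Y{\left(U \right)} = 842 - U$ ($Y{\left(U \right)} = 6 - \left(U - 836\right) = 6 - \left(-836 + U\right) = 842 - U$)
$- \frac{1}{\left(-3294299 + Y{\left(1355 \right)}\right) \left(2833120 + 3669253\right) + 5148118} = - \frac{1}{\left(-3294299 + \left(842 - 1355\right)\right) \left(2833120 + 3669253\right) + 5148118} = - \frac{1}{\left(-3294299 + \left(842 - 1355\right)\right) 6502373 + 5148118} = - \frac{1}{\left(-3294299 - 513\right) 6502373 + 5148118} = - \frac{1}{\left(-3294812\right) 6502373 + 5148118} = - \frac{1}{-21424096588876 + 5148118} = - \frac{1}{-21424091440758} = \left(-1\right) \left(- \frac{1}{21424091440758}\right) = \frac{1}{21424091440758}$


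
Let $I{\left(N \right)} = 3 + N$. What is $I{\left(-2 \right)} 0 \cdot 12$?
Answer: $0$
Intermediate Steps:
$I{\left(-2 \right)} 0 \cdot 12 = \left(3 - 2\right) 0 \cdot 12 = 1 \cdot 0 \cdot 12 = 0 \cdot 12 = 0$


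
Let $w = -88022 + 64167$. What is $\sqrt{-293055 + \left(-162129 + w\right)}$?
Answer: $11 i \sqrt{3959} \approx 692.13 i$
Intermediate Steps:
$w = -23855$
$\sqrt{-293055 + \left(-162129 + w\right)} = \sqrt{-293055 - 185984} = \sqrt{-479039} = 11 i \sqrt{3959}$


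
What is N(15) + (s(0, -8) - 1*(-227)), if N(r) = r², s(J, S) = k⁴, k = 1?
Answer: 453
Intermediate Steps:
s(J, S) = 1 (s(J, S) = 1⁴ = 1)
N(15) + (s(0, -8) - 1*(-227)) = 15² + (1 - 1*(-227)) = 225 + (1 + 227) = 225 + 228 = 453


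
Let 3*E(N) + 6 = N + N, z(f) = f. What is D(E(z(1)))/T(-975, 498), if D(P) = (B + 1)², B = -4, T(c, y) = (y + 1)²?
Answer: 9/249001 ≈ 3.6144e-5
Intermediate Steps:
T(c, y) = (1 + y)²
E(N) = -2 + 2*N/3 (E(N) = -2 + (N + N)/3 = -2 + (2*N)/3 = -2 + 2*N/3)
D(P) = 9 (D(P) = (-4 + 1)² = (-3)² = 9)
D(E(z(1)))/T(-975, 498) = 9/((1 + 498)²) = 9/(499²) = 9/249001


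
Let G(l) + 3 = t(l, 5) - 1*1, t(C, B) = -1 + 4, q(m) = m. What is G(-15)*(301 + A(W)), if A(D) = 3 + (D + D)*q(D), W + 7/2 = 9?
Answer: -729/2 ≈ -364.50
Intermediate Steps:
W = 11/2 (W = -7/2 + 9 = 11/2 ≈ 5.5000)
t(C, B) = 3
A(D) = 3 + 2*D² (A(D) = 3 + (D + D)*D = 3 + (2*D)*D = 3 + 2*D²)
G(l) = -1 (G(l) = -3 + (3 - 1*1) = -3 + (3 - 1) = -3 + 2 = -1)
G(-15)*(301 + A(W)) = -(301 + (3 + 2*(11/2)²)) = -(301 + (3 + 2*(121/4))) = -(301 + (3 + 121/2)) = -(301 + 127/2) = -1*729/2 = -729/2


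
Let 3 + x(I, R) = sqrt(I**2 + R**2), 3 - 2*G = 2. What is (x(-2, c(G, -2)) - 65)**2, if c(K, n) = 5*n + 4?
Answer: 4664 - 272*sqrt(10) ≈ 3803.9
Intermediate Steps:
G = 1/2 (G = 3/2 - 1/2*2 = 3/2 - 1 = 1/2 ≈ 0.50000)
c(K, n) = 4 + 5*n
x(I, R) = -3 + sqrt(I**2 + R**2)
(x(-2, c(G, -2)) - 65)**2 = ((-3 + sqrt((-2)**2 + (4 + 5*(-2))**2)) - 65)**2 = ((-3 + sqrt(4 + (4 - 10)**2)) - 65)**2 = ((-3 + sqrt(4 + (-6)**2)) - 65)**2 = ((-3 + sqrt(4 + 36)) - 65)**2 = ((-3 + sqrt(40)) - 65)**2 = ((-3 + 2*sqrt(10)) - 65)**2 = (-68 + 2*sqrt(10))**2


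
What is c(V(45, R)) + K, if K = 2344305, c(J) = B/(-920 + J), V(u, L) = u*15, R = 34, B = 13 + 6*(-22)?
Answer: 82050692/35 ≈ 2.3443e+6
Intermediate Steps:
B = -119 (B = 13 - 132 = -119)
V(u, L) = 15*u
c(J) = -119/(-920 + J)
c(V(45, R)) + K = -119/(-920 + 15*45) + 2344305 = -119/(-920 + 675) + 2344305 = -119/(-245) + 2344305 = -119*(-1/245) + 2344305 = 17/35 + 2344305 = 82050692/35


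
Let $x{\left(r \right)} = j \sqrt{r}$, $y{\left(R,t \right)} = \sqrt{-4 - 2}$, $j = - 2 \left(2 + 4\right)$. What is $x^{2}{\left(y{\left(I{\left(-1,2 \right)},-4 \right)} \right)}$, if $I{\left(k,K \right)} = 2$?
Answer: $144 i \sqrt{6} \approx 352.73 i$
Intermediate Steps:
$j = -12$ ($j = \left(-2\right) 6 = -12$)
$y{\left(R,t \right)} = i \sqrt{6}$ ($y{\left(R,t \right)} = \sqrt{-6} = i \sqrt{6}$)
$x{\left(r \right)} = - 12 \sqrt{r}$
$x^{2}{\left(y{\left(I{\left(-1,2 \right)},-4 \right)} \right)} = \left(- 12 \sqrt{i \sqrt{6}}\right)^{2} = \left(- 12 \sqrt[4]{6} \sqrt{i}\right)^{2} = 144 i \sqrt{6}$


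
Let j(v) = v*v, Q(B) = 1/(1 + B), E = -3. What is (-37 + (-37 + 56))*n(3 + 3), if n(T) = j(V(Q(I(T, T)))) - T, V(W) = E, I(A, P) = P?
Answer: -54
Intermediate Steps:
V(W) = -3
j(v) = v**2
n(T) = 9 - T (n(T) = (-3)**2 - T = 9 - T)
(-37 + (-37 + 56))*n(3 + 3) = (-37 + (-37 + 56))*(9 - (3 + 3)) = (-37 + 19)*(9 - 1*6) = -18*(9 - 6) = -18*3 = -54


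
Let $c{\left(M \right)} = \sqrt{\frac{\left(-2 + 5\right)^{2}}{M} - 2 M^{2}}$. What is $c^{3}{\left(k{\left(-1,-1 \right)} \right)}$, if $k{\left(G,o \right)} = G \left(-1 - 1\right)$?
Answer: $- \frac{7 i \sqrt{14}}{4} \approx - 6.5479 i$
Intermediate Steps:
$k{\left(G,o \right)} = - 2 G$ ($k{\left(G,o \right)} = G \left(-2\right) = - 2 G$)
$c{\left(M \right)} = \sqrt{- 2 M^{2} + \frac{9}{M}}$ ($c{\left(M \right)} = \sqrt{\frac{3^{2}}{M} - 2 M^{2}} = \sqrt{\frac{9}{M} - 2 M^{2}} = \sqrt{- 2 M^{2} + \frac{9}{M}}$)
$c^{3}{\left(k{\left(-1,-1 \right)} \right)} = \left(\sqrt{\frac{9 - 2 \left(\left(-2\right) \left(-1\right)\right)^{3}}{\left(-2\right) \left(-1\right)}}\right)^{3} = \left(\sqrt{\frac{9 - 2 \cdot 2^{3}}{2}}\right)^{3} = \left(\sqrt{\frac{9 - 16}{2}}\right)^{3} = \left(\sqrt{\frac{1}{2} \left(-7\right)}\right)^{3} = \left(\sqrt{- \frac{7}{2}}\right)^{3} = \left(\frac{i \sqrt{14}}{2}\right)^{3} = - \frac{7 i \sqrt{14}}{4}$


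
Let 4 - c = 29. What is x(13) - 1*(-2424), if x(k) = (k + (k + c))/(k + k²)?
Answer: 441169/182 ≈ 2424.0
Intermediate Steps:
c = -25 (c = 4 - 1*29 = 4 - 29 = -25)
x(k) = (-25 + 2*k)/(k + k²) (x(k) = (k + (k - 25))/(k + k²) = (k + (-25 + k))/(k + k²) = (-25 + 2*k)/(k + k²))
x(13) - 1*(-2424) = (-25 + 2*13)/(13*(1 + 13)) - 1*(-2424) = (1/13)*(-25 + 26)/14 + 2424 = (1/13)*(1/14)*1 + 2424 = 1/182 + 2424 = 441169/182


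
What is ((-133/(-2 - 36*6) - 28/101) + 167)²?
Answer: 13574324392225/484792324 ≈ 28000.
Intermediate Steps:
((-133/(-2 - 36*6) - 28/101) + 167)² = ((-133/(-2 - 6*36) - 28*1/101) + 167)² = ((-133/(-2 - 216) - 28/101) + 167)² = ((-133/(-218) - 28/101) + 167)² = ((-133*(-1/218) - 28/101) + 167)² = ((133/218 - 28/101) + 167)² = (7329/22018 + 167)² = (3684335/22018)² = 13574324392225/484792324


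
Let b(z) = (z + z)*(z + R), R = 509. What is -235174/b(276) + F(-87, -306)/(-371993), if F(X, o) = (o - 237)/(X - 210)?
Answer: -1443483921223/2659668111540 ≈ -0.54273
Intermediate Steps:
F(X, o) = (-237 + o)/(-210 + X)
b(z) = 2*z*(509 + z) (b(z) = (z + z)*(z + 509) = (2*z)*(509 + z) = 2*z*(509 + z))
-235174/b(276) + F(-87, -306)/(-371993) = -235174*1/(552*(509 + 276)) + ((-237 - 306)/(-210 - 87))/(-371993) = -235174/(2*276*785) + (-543/(-297))*(-1/371993) = -235174/433320 - 1/297*(-543)*(-1/371993) = -235174*1/433320 + (181/99)*(-1/371993) = -117587/216660 - 181/36827307 = -1443483921223/2659668111540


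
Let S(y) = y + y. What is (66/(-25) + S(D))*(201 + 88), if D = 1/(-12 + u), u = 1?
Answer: -224264/275 ≈ -815.51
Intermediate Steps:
D = -1/11 (D = 1/(-12 + 1) = 1/(-11) = -1/11 ≈ -0.090909)
S(y) = 2*y
(66/(-25) + S(D))*(201 + 88) = (66/(-25) + 2*(-1/11))*(201 + 88) = (66*(-1/25) - 2/11)*289 = (-66/25 - 2/11)*289 = -776/275*289 = -224264/275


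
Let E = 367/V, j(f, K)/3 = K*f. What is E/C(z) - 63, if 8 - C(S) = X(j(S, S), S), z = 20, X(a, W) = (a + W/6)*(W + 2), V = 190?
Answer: -950371221/15085240 ≈ -63.000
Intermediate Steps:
j(f, K) = 3*K*f (j(f, K) = 3*(K*f) = 3*K*f)
X(a, W) = (2 + W)*(a + W/6) (X(a, W) = (a + W*(⅙))*(2 + W) = (a + W/6)*(2 + W) = (2 + W)*(a + W/6))
C(S) = 8 - 3*S³ - 37*S²/6 - S/3 (C(S) = 8 - (2*(3*S*S) + S/3 + S²/6 + S*(3*S*S)) = 8 - (2*(3*S²) + S/3 + S²/6 + S*(3*S²)) = 8 - (6*S² + S/3 + S²/6 + 3*S³) = 8 - (3*S³ + S/3 + 37*S²/6) = 8 + (-3*S³ - 37*S²/6 - S/3) = 8 - 3*S³ - 37*S²/6 - S/3)
E = 367/190 ≈ 1.9316
E/C(z) - 63 = 367/(190*(8 - 3*20³ - 37/6*20² - ⅓*20)) - 63 = 367/(190*(8 - 3*8000 - 37/6*400 - 20/3)) - 63 = 367/(190*(8 - 24000 - 7400/3 - 20/3)) - 63 = 367/(190*(-79396/3)) - 63 = (367/190)*(-3/79396) - 63 = -1101/15085240 - 63 = -950371221/15085240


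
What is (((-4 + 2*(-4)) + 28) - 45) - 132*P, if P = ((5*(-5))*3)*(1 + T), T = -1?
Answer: -29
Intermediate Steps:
P = 0 (P = ((5*(-5))*3)*(1 - 1) = -25*3*0 = -75*0 = 0)
(((-4 + 2*(-4)) + 28) - 45) - 132*P = (((-4 + 2*(-4)) + 28) - 45) - 132*0 = (((-4 - 8) + 28) - 45) + 0 = ((-12 + 28) - 45) + 0 = (16 - 45) + 0 = -29 + 0 = -29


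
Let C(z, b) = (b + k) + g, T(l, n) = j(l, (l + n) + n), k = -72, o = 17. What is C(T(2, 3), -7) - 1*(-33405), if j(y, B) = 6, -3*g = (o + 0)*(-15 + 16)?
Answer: 99961/3 ≈ 33320.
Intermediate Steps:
g = -17/3 (g = -(17 + 0)*(-15 + 16)/3 = -17/3 ≈ -5.6667)
T(l, n) = 6
C(z, b) = -233/3 + b (C(z, b) = (b - 72) - 17/3 = (-72 + b) - 17/3 = -233/3 + b)
C(T(2, 3), -7) - 1*(-33405) = (-233/3 - 7) - 1*(-33405) = -254/3 + 33405 = 99961/3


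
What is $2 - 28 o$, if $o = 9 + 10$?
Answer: $-530$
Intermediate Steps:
$o = 19$
$2 - 28 o = 2 - 532 = -530$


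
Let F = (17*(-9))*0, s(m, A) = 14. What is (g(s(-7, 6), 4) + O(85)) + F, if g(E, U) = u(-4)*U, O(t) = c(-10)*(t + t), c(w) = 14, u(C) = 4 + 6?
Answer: 2420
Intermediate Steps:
u(C) = 10
F = 0 (F = -153*0 = 0)
O(t) = 28*t (O(t) = 14*(t + t) = 14*(2*t) = 28*t)
g(E, U) = 10*U
(g(s(-7, 6), 4) + O(85)) + F = (10*4 + 28*85) + 0 = (40 + 2380) + 0 = 2420 + 0 = 2420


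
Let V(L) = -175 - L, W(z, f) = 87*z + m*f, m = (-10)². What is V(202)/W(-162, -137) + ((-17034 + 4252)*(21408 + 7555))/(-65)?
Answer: 791498432993/138970 ≈ 5.6955e+6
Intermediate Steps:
m = 100
W(z, f) = 87*z + 100*f
V(202)/W(-162, -137) + ((-17034 + 4252)*(21408 + 7555))/(-65) = (-175 - 1*202)/(87*(-162) + 100*(-137)) + ((-17034 + 4252)*(21408 + 7555))/(-65) = (-175 - 202)/(-14094 - 13700) - 12782*28963*(-1/65) = -377/(-27794) - 370205066*(-1/65) = -377*(-1/27794) + 370205066/65 = 29/2138 + 370205066/65 = 791498432993/138970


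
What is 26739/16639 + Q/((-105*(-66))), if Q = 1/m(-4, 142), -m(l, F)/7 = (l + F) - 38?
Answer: 18530124623/11530827000 ≈ 1.6070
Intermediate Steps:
m(l, F) = 266 - 7*F - 7*l (m(l, F) = -7*((l + F) - 38) = -7*((F + l) - 38) = -7*(-38 + F + l) = 266 - 7*F - 7*l)
Q = -1/700 (Q = 1/(266 - 7*142 - 7*(-4)) = 1/(266 - 994 + 28) = 1/(-700) = -1/700 ≈ -0.0014286)
26739/16639 + Q/((-105*(-66))) = 26739/16639 - 1/(700*((-105*(-66)))) = 26739*(1/16639) - 1/700/6930 = 26739/16639 - 1/700*1/6930 = 26739/16639 - 1/4851000 = 18530124623/11530827000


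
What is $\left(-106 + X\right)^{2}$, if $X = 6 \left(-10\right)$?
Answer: $27556$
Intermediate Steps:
$X = -60$
$\left(-106 + X\right)^{2} = \left(-106 - 60\right)^{2} = \left(-166\right)^{2} = 27556$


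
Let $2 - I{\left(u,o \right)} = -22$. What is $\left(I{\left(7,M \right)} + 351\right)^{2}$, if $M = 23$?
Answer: $140625$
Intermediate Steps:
$I{\left(u,o \right)} = 24$ ($I{\left(u,o \right)} = 2 - -22 = 2 + 22 = 24$)
$\left(I{\left(7,M \right)} + 351\right)^{2} = \left(24 + 351\right)^{2} = 375^{2} = 140625$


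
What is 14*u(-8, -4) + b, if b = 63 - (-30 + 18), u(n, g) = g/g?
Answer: 89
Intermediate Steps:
u(n, g) = 1
b = 75 (b = 63 - 1*(-12) = 63 + 12 = 75)
14*u(-8, -4) + b = 14*1 + 75 = 14 + 75 = 89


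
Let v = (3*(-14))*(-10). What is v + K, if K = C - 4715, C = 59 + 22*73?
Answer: -2630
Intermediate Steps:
v = 420 (v = -42*(-10) = 420)
C = 1665 (C = 59 + 1606 = 1665)
K = -3050 (K = 1665 - 4715 = -3050)
v + K = 420 - 3050 = -2630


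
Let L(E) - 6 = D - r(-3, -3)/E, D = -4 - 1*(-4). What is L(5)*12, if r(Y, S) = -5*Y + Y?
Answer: 216/5 ≈ 43.200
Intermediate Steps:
r(Y, S) = -4*Y
D = 0 (D = -4 + 4 = 0)
L(E) = 6 - 12/E (L(E) = 6 + (0 - (-4*(-3))/E) = 6 + (0 - 12/E) = 6 - 12/E)
L(5)*12 = (6 - 12/5)*12 = (18/5)*12 = 216/5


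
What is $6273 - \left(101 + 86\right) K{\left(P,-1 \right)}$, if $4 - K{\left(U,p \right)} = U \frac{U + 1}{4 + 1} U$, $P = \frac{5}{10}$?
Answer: $\frac{221561}{40} \approx 5539.0$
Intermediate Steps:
$P = \frac{1}{2}$ ($P = 5 \cdot \frac{1}{10} = \frac{1}{2} \approx 0.5$)
$K{\left(U,p \right)} = 4 - U^{2} \left(\frac{1}{5} + \frac{U}{5}\right)$ ($K{\left(U,p \right)} = 4 - U \frac{U + 1}{4 + 1} U = 4 - U \frac{1 + U}{5} U = 4 - U \left(1 + U\right) \frac{1}{5} U = 4 - U \left(\frac{1}{5} + \frac{U}{5}\right) U = 4 - U^{2} \left(\frac{1}{5} + \frac{U}{5}\right)$)
$6273 - \left(101 + 86\right) K{\left(P,-1 \right)} = 6273 - \left(101 + 86\right) \left(4 - \frac{1}{5 \cdot 4} - \frac{1}{5 \cdot 8}\right) = 6273 - 187 \left(4 - \frac{1}{20} - \frac{1}{40}\right) = 6273 - 187 \cdot \frac{157}{40} = 6273 - \frac{29359}{40} = \frac{221561}{40}$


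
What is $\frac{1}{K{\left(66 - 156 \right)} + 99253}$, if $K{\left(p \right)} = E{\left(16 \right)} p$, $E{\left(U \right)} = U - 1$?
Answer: $\frac{1}{97903} \approx 1.0214 \cdot 10^{-5}$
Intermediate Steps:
$E{\left(U \right)} = -1 + U$
$K{\left(p \right)} = 15 p$ ($K{\left(p \right)} = \left(-1 + 16\right) p = 15 p$)
$\frac{1}{K{\left(66 - 156 \right)} + 99253} = \frac{1}{15 \left(66 - 156\right) + 99253} = \frac{1}{15 \left(-90\right) + 99253} = \frac{1}{-1350 + 99253} = \frac{1}{97903}$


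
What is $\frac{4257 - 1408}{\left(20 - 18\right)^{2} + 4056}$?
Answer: $\frac{407}{580} \approx 0.70172$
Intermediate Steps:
$\frac{4257 - 1408}{\left(20 - 18\right)^{2} + 4056} = \frac{2849}{\left(20 - 18\right)^{2} + 4056} = \frac{2849}{2^{2} + 4056} = \frac{2849}{4 + 4056} = \frac{2849}{4060} = 2849 \cdot \frac{1}{4060} = \frac{407}{580}$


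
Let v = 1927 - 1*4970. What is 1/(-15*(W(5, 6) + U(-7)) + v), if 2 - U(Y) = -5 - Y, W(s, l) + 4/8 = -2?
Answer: -2/6011 ≈ -0.00033272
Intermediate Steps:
W(s, l) = -5/2 (W(s, l) = -1/2 - 2 = -5/2)
v = -3043 (v = 1927 - 4970 = -3043)
U(Y) = 7 + Y (U(Y) = 2 - (-5 - Y) = 2 + (5 + Y) = 7 + Y)
1/(-15*(W(5, 6) + U(-7)) + v) = 1/(-15*(-5/2 + (7 - 7)) - 3043) = 1/(-15*(-5/2 + 0) - 3043) = 1/(-15*(-5/2) - 3043) = 1/(75/2 - 3043) = 1/(-6011/2) = -2/6011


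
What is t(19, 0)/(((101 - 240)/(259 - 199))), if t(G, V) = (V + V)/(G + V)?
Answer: 0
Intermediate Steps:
t(G, V) = 2*V/(G + V) (t(G, V) = (2*V)/(G + V) = 2*V/(G + V))
t(19, 0)/(((101 - 240)/(259 - 199))) = (2*0/(19 + 0))/(((101 - 240)/(259 - 199))) = (2*0/19)/((-139/60)) = (2*0*(1/19))/((-139*1/60)) = 0/(-139/60) = 0*(-60/139) = 0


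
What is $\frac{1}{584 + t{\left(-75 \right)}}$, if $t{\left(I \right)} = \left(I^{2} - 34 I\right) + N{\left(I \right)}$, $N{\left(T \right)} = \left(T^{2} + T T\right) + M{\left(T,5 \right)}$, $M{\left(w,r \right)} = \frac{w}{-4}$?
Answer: $\frac{4}{80111} \approx 4.9931 \cdot 10^{-5}$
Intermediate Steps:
$M{\left(w,r \right)} = - \frac{w}{4}$ ($M{\left(w,r \right)} = w \left(- \frac{1}{4}\right) = - \frac{w}{4}$)
$N{\left(T \right)} = 2 T^{2} - \frac{T}{4}$ ($N{\left(T \right)} = \left(T^{2} + T T\right) - \frac{T}{4} = \left(T^{2} + T^{2}\right) - \frac{T}{4} = 2 T^{2} - \frac{T}{4}$)
$t{\left(I \right)} = I^{2} - 34 I + \frac{I \left(-1 + 8 I\right)}{4}$ ($t{\left(I \right)} = \left(I^{2} - 34 I\right) + \frac{I \left(-1 + 8 I\right)}{4} = I^{2} - 34 I + \frac{I \left(-1 + 8 I\right)}{4}$)
$\frac{1}{584 + t{\left(-75 \right)}} = \frac{1}{584 + \frac{1}{4} \left(-75\right) \left(-137 + 12 \left(-75\right)\right)} = \frac{1}{584 + \frac{1}{4} \left(-75\right) \left(-137 - 900\right)} = \frac{1}{584 + \frac{1}{4} \left(-75\right) \left(-1037\right)} = \frac{1}{584 + \frac{77775}{4}} = \frac{1}{\frac{80111}{4}} = \frac{4}{80111}$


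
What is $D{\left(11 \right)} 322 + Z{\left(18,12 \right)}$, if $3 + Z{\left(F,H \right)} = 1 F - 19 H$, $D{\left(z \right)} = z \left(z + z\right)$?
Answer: $77711$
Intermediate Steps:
$D{\left(z \right)} = 2 z^{2}$ ($D{\left(z \right)} = z 2 z = 2 z^{2}$)
$Z{\left(F,H \right)} = -3 + F - 19 H$ ($Z{\left(F,H \right)} = -3 + \left(1 F - 19 H\right) = -3 + \left(F - 19 H\right) = -3 + F - 19 H$)
$D{\left(11 \right)} 322 + Z{\left(18,12 \right)} = 2 \cdot 11^{2} \cdot 322 - 213 = 2 \cdot 121 \cdot 322 - 213 = 242 \cdot 322 - 213 = 77924 - 213 = 77711$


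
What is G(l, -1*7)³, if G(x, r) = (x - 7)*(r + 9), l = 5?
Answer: -64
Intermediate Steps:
G(x, r) = (-7 + x)*(9 + r)
G(l, -1*7)³ = (-63 - (-7)*7 + 9*5 - 1*7*5)³ = (-63 - 7*(-7) + 45 - 7*5)³ = (-63 + 49 + 45 - 35)³ = (-4)³ = -64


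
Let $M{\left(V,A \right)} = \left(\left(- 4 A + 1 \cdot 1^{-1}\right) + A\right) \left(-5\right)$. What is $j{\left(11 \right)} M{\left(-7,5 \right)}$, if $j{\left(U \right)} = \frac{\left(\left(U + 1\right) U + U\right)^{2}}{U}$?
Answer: $130130$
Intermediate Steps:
$j{\left(U \right)} = \frac{\left(U + U \left(1 + U\right)\right)^{2}}{U}$ ($j{\left(U \right)} = \frac{\left(\left(1 + U\right) U + U\right)^{2}}{U} = \frac{\left(U \left(1 + U\right) + U\right)^{2}}{U} = \frac{\left(U + U \left(1 + U\right)\right)^{2}}{U}$)
$M{\left(V,A \right)} = -5 + 15 A$ ($M{\left(V,A \right)} = \left(\left(- 4 A + 1 \cdot 1\right) + A\right) \left(-5\right) = \left(\left(- 4 A + 1\right) + A\right) \left(-5\right) = \left(\left(1 - 4 A\right) + A\right) \left(-5\right) = \left(1 - 3 A\right) \left(-5\right) = -5 + 15 A$)
$j{\left(11 \right)} M{\left(-7,5 \right)} = 11 \left(2 + 11\right)^{2} \left(-5 + 15 \cdot 5\right) = 11 \cdot 13^{2} \left(-5 + 75\right) = 11 \cdot 169 \cdot 70 = 1859 \cdot 70 = 130130$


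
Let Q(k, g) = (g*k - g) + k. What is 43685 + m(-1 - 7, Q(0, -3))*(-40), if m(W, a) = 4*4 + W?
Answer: 43365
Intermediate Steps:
Q(k, g) = k - g + g*k (Q(k, g) = (-g + g*k) + k = k - g + g*k)
m(W, a) = 16 + W
43685 + m(-1 - 7, Q(0, -3))*(-40) = 43685 + (16 + (-1 - 7))*(-40) = 43685 + (16 - 8)*(-40) = 43685 + 8*(-40) = 43685 - 320 = 43365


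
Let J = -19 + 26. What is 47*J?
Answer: 329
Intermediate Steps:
J = 7
47*J = 47*7 = 329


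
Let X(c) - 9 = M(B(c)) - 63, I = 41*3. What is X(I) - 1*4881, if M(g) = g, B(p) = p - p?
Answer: -4935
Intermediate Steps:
B(p) = 0
I = 123
X(c) = -54 (X(c) = 9 + (0 - 63) = 9 - 63 = -54)
X(I) - 1*4881 = -54 - 1*4881 = -54 - 4881 = -4935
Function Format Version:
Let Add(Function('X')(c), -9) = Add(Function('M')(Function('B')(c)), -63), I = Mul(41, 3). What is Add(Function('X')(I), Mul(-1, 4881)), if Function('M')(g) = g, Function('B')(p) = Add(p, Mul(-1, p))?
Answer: -4935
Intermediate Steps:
Function('B')(p) = 0
I = 123
Function('X')(c) = -54 (Function('X')(c) = Add(9, Add(0, -63)) = Add(9, -63) = -54)
Add(Function('X')(I), Mul(-1, 4881)) = Add(-54, Mul(-1, 4881)) = Add(-54, -4881) = -4935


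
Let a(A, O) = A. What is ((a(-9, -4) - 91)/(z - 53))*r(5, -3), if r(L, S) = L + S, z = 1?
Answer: 50/13 ≈ 3.8462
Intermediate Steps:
((a(-9, -4) - 91)/(z - 53))*r(5, -3) = ((-9 - 91)/(1 - 53))*(5 - 3) = -100/(-52)*2 = -100*(-1/52)*2 = (25/13)*2 = 50/13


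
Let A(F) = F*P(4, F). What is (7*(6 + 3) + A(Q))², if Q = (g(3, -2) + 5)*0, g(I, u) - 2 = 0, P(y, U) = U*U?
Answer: 3969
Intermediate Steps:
P(y, U) = U²
g(I, u) = 2 (g(I, u) = 2 + 0 = 2)
Q = 0 (Q = (2 + 5)*0 = 7*0 = 0)
A(F) = F³ (A(F) = F*F² = F³)
(7*(6 + 3) + A(Q))² = (7*(6 + 3) + 0³)² = (7*9 + 0)² = (63 + 0)² = 63² = 3969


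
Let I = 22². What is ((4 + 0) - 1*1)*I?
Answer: 1452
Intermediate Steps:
I = 484
((4 + 0) - 1*1)*I = ((4 + 0) - 1*1)*484 = (4 - 1)*484 = 3*484 = 1452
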